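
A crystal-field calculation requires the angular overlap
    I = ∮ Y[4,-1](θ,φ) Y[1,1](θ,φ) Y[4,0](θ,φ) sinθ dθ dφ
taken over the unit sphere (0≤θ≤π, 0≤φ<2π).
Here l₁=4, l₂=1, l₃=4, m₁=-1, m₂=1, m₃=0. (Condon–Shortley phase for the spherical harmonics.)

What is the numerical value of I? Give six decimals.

0.000000

l₁+l₂+l₃=9 is odd: 3j(l;000)=0 ⇒ I=0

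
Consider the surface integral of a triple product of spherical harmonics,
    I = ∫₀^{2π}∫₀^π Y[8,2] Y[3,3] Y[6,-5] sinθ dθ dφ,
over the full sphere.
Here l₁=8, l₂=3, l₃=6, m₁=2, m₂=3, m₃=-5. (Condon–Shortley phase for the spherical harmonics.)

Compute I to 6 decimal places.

0.000000

L=17 odd ⇒ parity kills the (l;000) factor ⇒ I = 0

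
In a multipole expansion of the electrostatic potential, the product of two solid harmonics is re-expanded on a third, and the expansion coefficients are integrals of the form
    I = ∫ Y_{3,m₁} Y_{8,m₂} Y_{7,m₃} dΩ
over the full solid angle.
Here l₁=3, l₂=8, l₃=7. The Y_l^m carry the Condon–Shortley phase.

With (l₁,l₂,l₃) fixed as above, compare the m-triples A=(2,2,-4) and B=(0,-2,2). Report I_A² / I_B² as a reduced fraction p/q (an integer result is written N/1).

15895/5547

l's match ⇒ only the (l;m) 3-j factors differ between A and B.
A: triangle coeff Δ(3,8,7) = 1/5290740; Σ_t [0,1]: t=0:+1/174182400 t=1:−1/26127360 = -17/522547200; (3j)²=935/62244 [(3 8 7; 2 2 -4)], sign=+1
B: triangle coeff Δ(3,8,7) = 1/5290740; Σ_t [1,3]: t=1:−1/7257600 t=2:+1/3870720 t=3:−1/26127360 = 43/522547200; (3j)²=1849/352716 [(3 8 7; 0 -2 2)], sign=-1
I_A²/I_B² = (935/62244)/(1849/352716) = 15895/5547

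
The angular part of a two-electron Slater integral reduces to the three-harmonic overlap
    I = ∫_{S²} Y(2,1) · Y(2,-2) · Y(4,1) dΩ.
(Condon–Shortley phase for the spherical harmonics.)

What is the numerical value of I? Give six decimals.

m-sum 0 ✓  L=8 even ✓  0≤4≤4 ✓
Π(2lᵢ+1) = 5×5×9 = 225
triangle coeff Δ(2,2,4) = 1/630
Σ_t [0,0]: t=0:+1/16 = 1/16
(3j)²=2/35 [(2 2 4; 0 0 0)], sign=+1
Σ_t [0,0]: t=0:+1/144 = 1/144
(3j)²=1/126 [(2 2 4; 1 -2 1)], sign=-1
⇒ 4πI² = 5/49
I = (-1)√(5/49/(4π)) = -0.09011188

-0.090112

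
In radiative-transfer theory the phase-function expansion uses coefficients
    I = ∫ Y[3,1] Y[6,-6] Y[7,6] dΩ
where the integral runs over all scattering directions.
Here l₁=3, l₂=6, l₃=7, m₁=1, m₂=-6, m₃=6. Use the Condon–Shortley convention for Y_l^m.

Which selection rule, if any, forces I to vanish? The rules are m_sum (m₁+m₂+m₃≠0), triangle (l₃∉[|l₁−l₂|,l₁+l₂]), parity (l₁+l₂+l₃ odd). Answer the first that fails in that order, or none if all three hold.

azimuthal sum: 1 − 6 + 6 = 1  ✗
3 ≤ 7 ≤ 9 (triangle on l)
L = 3 + 6 + 7 = 16 (even)

m_sum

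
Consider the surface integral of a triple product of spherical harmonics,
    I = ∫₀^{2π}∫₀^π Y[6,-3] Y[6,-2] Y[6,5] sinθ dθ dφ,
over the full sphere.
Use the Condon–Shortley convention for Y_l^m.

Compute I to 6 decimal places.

-0.050240

Rules hold: Σm=0, L=18 even, 0≤6≤12.
N = 13·13·13 = 2197
Δ = 6!·6!·6!/19! = 1/325909584
Racah Σ t=0..6: t=0:+1/373248000 t=1:−1/1728000 t=2:+1/110592 t=3:−1/46656 t=4:+1/110592 t=5:−1/1728000 t=6:+1/373248000 = -7/1555200
⇒ 3j(6 6 6; 0 0 0)² = 400/46189, sgn -1
Racah Σ t=3..4: t=3:−1/3110400 t=4:+1/4147200 = -1/12441600
⇒ 3j(6 6 6; -3 -2 5)² = 7/4199, sgn +1
4πI² = N·(3j₀)²·(3jₘ)² = 36400/1147619
I = -1·√(0.0317178/4π) = -0.05023968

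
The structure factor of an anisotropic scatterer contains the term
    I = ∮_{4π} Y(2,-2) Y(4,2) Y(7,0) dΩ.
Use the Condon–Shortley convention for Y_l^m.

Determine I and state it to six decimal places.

0.000000

|2−4|≤7≤2+4 violated ⇒ I = 0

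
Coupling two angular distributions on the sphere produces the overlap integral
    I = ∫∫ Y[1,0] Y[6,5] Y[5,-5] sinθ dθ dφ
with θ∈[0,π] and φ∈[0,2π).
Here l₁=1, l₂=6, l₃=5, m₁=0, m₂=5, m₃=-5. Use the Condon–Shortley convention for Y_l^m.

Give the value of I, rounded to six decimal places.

m-sum 0 ✓  L=12 even ✓  5≤5≤7 ✓
Π(2lᵢ+1) = 3×13×11 = 429
triangle coeff Δ(1,6,5) = 1/858
Σ_t [1,1]: t=1:−1/14400 = -1/14400
(3j)²=6/143 [(1 6 5; 0 0 0)], sign=+1
Σ_t [1,1]: t=1:−1/3628800 = -1/3628800
(3j)²=1/78 [(1 6 5; 0 5 -5)], sign=-1
⇒ 4πI² = 3/13
I = (-1)√(3/13/(4π)) = -0.13551395

-0.135514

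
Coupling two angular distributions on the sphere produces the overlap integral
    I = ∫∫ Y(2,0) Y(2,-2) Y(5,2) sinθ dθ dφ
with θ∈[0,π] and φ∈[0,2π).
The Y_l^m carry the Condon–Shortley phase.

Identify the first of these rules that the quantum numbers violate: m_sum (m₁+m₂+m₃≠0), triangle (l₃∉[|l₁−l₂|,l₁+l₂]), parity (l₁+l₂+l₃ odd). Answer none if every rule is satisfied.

triangle

azimuthal sum: 0 − 2 + 2 = 0  ✓
0 ≤ 5 ≤ 4 (triangle on l)  ✗
L = 2 + 2 + 5 = 9 (odd)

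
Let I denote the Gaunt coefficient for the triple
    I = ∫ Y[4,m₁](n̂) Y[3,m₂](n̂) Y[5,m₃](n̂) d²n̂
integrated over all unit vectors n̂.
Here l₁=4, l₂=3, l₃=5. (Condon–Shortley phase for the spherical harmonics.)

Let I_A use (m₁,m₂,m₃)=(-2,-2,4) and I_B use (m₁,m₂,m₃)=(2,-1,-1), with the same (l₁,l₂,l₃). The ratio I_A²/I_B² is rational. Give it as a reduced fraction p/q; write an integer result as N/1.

3360/1849

Same 4,3,5: normalisation and zero-m 3j drop out of the ratio.
A: Δ: 2! 6! 4! / 13! → 1/180180; sum: t=0:+1/8640 t=1:−1/2880 = -1/4320; 3j²(4 3 5; -2 -2 4) = Δ·Π!·Σ² = 8/429  (sign +1)
B: Δ: 2! 6! 4! / 13! → 1/180180; sum: t=0:+1/384 t=1:−1/720 t=2:+1/34560 = 43/34560; 3j²(4 3 5; 2 -1 -1) = Δ·Π!·Σ² = 1849/180180  (sign +1)
I_A²/I_B² = (8/429)/(1849/180180) = 3360/1849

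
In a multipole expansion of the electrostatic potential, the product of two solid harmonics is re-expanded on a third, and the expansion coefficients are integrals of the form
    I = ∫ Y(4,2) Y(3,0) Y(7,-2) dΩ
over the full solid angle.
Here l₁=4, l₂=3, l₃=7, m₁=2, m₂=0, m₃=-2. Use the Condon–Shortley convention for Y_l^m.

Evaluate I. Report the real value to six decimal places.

Checks pass: Σm=0; 14 even; l₃=7∈[1,7].
(2·4+1)(2·3+1)(2·7+1) = 945
Δ: 0! 8! 6! / 15! → 1/45045
sum: t=0:+1/20736 = 1/20736
3j²(4 3 7; 0 0 0) = Δ·Π!·Σ² = 35/1287  (sign -1)
sum: t=0:+1/51840 = 1/51840
3j²(4 3 7; 2 0 -2) = Δ·Π!·Σ² = 8/429  (sign -1)
combine: 4πI² = 945·35/1287·8/429 = 9800/20449
take √, sign +1: I = 0.19528643

0.195286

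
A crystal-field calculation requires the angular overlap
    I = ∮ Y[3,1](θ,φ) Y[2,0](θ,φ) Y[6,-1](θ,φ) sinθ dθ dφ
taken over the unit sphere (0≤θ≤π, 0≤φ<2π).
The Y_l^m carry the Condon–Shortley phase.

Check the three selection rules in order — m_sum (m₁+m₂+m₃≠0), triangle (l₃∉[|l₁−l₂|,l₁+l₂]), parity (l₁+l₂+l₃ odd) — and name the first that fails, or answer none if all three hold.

triangle

m₁+m₂+m₃ = 1 + 0 − 1 = 0  ✓
triangle: |3−2|=1 ≤ l₃=6 ≤ 3+2=5  ✗
parity: l₁+l₂+l₃ = 11 is odd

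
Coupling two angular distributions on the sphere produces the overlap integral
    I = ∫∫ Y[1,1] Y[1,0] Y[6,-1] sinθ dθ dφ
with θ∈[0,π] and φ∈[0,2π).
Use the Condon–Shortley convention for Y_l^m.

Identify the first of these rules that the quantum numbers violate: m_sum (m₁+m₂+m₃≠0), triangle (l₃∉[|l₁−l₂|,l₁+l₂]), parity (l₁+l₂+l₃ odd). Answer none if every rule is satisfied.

m₁+m₂+m₃ = 1 + 0 − 1 = 0  ✓
triangle: |1−1|=0 ≤ l₃=6 ≤ 1+1=2  ✗
parity: l₁+l₂+l₃ = 8 is even

triangle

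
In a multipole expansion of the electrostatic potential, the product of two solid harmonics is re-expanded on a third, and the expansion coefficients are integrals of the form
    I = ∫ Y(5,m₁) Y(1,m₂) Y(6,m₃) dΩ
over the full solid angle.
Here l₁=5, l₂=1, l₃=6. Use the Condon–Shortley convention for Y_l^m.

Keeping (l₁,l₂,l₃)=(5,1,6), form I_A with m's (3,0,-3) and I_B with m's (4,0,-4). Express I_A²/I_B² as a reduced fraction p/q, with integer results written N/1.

27/20

Same 5,1,6: normalisation and zero-m 3j drop out of the ratio.
A: Δ: 0! 10! 2! / 13! → 1/858; sum: t=0:+1/80640 = 1/80640; 3j²(5 1 6; 3 0 -3) = Δ·Π!·Σ² = 9/286  (sign -1)
B: Δ: 0! 10! 2! / 13! → 1/858; sum: t=0:+1/362880 = 1/362880; 3j²(5 1 6; 4 0 -4) = Δ·Π!·Σ² = 10/429  (sign +1)
I_A²/I_B² = (9/286)/(10/429) = 27/20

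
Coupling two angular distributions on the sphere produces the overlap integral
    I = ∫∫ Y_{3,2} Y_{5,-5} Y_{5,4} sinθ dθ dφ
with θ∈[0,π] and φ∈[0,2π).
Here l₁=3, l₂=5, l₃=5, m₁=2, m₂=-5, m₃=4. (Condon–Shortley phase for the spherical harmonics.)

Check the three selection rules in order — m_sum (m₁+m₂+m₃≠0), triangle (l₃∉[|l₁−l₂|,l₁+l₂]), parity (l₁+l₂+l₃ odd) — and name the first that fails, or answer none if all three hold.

m_sum

azimuthal sum: 2 − 5 + 4 = 1  ✗
2 ≤ 5 ≤ 8 (triangle on l)
L = 3 + 5 + 5 = 13 (odd)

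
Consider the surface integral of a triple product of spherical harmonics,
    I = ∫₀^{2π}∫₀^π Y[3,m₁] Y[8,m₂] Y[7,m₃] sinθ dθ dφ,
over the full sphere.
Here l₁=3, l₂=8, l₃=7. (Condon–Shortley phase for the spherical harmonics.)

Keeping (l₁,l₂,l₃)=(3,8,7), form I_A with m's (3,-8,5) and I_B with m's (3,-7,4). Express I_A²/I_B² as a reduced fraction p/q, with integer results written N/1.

Same 3,8,7: normalisation and zero-m 3j drop out of the ratio.
A: Δ: 4! 2! 12! / 19! → 1/5290740; sum: t=0:+1/22992076800 = 1/22992076800; 3j²(3 8 7; 3 -8 5) = Δ·Π!·Σ² = 5/969  (sign +1)
B: Δ: 4! 2! 12! / 19! → 1/5290740; sum: t=0:+1/1916006400 = 1/1916006400; 3j²(3 8 7; 3 -7 4) = Δ·Π!·Σ² = 15/1292  (sign -1)
I_A²/I_B² = (5/969)/(15/1292) = 4/9

4/9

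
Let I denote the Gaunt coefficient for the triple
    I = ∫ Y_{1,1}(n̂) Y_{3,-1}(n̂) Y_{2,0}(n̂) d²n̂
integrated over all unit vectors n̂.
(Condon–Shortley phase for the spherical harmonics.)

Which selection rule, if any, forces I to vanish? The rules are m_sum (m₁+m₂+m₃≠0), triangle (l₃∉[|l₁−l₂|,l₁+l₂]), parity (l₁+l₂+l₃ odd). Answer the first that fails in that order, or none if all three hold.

none

Σmᵢ = 0  ✓
l₃∈[|l₁−l₂|,l₁+l₂]=[2,4], have l₃=2  ✓
Σlᵢ = 6 ⇒ even  ✓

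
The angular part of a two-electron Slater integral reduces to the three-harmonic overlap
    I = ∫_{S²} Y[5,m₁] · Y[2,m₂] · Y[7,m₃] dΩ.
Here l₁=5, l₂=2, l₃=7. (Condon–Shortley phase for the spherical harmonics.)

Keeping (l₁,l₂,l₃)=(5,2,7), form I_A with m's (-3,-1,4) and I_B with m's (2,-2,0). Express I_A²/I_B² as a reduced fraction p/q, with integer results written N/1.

l's match ⇒ only the (l;m) 3-j factors differ between A and B.
A: triangle coeff Δ(5,2,7) = 1/15015; Σ_t [0,0]: t=0:+1/483840 = 1/483840; (3j)²=3/91 [(5 2 7; -3 -1 4)], sign=-1
B: triangle coeff Δ(5,2,7) = 1/15015; Σ_t [0,0]: t=0:+1/725760 = 1/725760; (3j)²=1/429 [(5 2 7; 2 -2 0)], sign=-1
I_A²/I_B² = (3/91)/(1/429) = 99/7

99/7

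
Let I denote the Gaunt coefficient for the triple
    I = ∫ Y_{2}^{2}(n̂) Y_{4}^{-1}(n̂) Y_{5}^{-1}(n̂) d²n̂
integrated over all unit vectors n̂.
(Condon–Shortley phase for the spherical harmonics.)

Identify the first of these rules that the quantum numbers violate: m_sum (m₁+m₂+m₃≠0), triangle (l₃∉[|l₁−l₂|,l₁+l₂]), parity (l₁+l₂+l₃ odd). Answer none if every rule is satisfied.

parity

azimuthal sum: 2 − 1 − 1 = 0  ✓
2 ≤ 5 ≤ 6 (triangle on l)  ✓
L = 2 + 4 + 5 = 11 (odd)  ✗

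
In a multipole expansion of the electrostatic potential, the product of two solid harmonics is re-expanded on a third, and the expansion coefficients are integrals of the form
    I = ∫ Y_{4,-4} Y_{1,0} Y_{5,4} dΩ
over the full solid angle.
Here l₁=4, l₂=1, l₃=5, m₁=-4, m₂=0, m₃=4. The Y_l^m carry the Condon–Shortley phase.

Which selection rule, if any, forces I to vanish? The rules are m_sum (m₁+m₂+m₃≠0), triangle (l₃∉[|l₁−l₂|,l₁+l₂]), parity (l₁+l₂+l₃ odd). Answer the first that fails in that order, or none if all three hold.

none

Σmᵢ = 0  ✓
l₃∈[|l₁−l₂|,l₁+l₂]=[3,5], have l₃=5  ✓
Σlᵢ = 10 ⇒ even  ✓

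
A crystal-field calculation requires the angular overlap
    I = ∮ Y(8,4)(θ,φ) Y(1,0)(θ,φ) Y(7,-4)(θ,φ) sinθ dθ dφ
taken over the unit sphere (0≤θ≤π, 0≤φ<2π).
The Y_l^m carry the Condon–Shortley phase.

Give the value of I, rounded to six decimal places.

Checks pass: Σm=0; 16 even; l₃=7∈[7,9].
(2·8+1)(2·1+1)(2·7+1) = 765
Δ: 2! 14! 0! / 17! → 1/2040
sum: t=1:−1/25401600 = -1/25401600
3j²(8 1 7; 0 0 0) = Δ·Π!·Σ² = 8/255  (sign +1)
sum: t=1:−1/239500800 = -1/239500800
3j²(8 1 7; 4 0 -4) = Δ·Π!·Σ² = 2/85  (sign +1)
combine: 4πI² = 765·8/255·2/85 = 48/85
take √, sign +1: I = 0.21198553

0.211986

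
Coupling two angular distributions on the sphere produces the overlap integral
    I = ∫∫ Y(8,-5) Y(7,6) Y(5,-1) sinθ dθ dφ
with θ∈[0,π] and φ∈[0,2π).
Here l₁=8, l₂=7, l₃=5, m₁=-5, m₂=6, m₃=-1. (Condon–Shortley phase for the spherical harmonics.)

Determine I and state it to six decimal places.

m-sum 0 ✓  L=20 even ✓  1≤5≤15 ✓
Π(2lᵢ+1) = 17×15×11 = 2805
triangle coeff Δ(8,7,5) = 1/814773960
Σ_t [3,7]: t=3:−1/87091200 t=4:+1/4976640 t=5:−1/2073600 t=6:+1/4976640 t=7:−1/87091200 = -1/9676800
(3j)²=360/46189 [(8 7 5; 0 0 0)], sign=+1
Σ_t [9,10]: t=9:−1/418037760 t=10:+1/783820800 = -1/895795200
(3j)²=143/23256 [(8 7 5; -5 6 -1)], sign=-1
⇒ 4πI² = 825/6137
I = (-1)√(825/6137/(4π)) = -0.10342939

-0.103429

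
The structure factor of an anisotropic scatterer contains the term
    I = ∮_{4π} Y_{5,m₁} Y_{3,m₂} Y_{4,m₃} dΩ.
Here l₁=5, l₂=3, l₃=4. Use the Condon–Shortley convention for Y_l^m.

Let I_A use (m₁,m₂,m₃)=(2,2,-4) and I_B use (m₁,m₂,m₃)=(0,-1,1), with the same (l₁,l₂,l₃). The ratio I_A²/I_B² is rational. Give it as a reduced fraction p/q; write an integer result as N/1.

392/3

Shared (l₁,l₂,l₃)=(5,3,4): N and (l;000)² cancel in I_A²/I_B².
A: Δ = 4!·6!·2!/13! = 1/180180; Racah Σ t=3..3: t=3:−1/8640 = -1/8640; ⇒ 3j(5 3 4; 2 2 -4)² = 14/1287, sgn -1
B: Δ = 4!·6!·2!/13! = 1/180180; Racah Σ t=0..2: t=0:+1/5760 t=1:−1/288 t=2:+1/288 = 1/5760; ⇒ 3j(5 3 4; 0 -1 1)² = 1/12012, sgn -1
I_A²/I_B² = (14/1287)/(1/12012) = 392/3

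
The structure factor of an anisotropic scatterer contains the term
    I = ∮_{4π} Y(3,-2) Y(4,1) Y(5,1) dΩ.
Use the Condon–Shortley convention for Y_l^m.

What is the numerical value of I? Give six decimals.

Rules hold: Σm=0, L=12 even, 1≤5≤7.
N = 7·9·11 = 693
Δ = 2!·4!·6!/13! = 1/180180
Racah Σ t=0..2: t=0:+1/576 t=1:−1/144 t=2:+1/576 = -1/288
⇒ 3j(3 4 5; 0 0 0)² = 20/1001, sgn +1
Racah Σ t=1..2: t=1:−1/1152 t=2:+1/432 = 5/3456
⇒ 3j(3 4 5; -2 1 1)² = 625/36036, sgn +1
4πI² = N·(3j₀)²·(3jₘ)² = 3125/13013
I = +1·√(0.240144/4π) = 0.13823925

0.138239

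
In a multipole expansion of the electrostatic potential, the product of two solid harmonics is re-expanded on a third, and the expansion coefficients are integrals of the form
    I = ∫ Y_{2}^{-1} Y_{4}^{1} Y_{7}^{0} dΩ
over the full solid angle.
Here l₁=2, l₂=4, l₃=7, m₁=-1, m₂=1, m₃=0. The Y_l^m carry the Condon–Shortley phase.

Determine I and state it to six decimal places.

triangle: need 2≤l₃≤6, have 7; I=0

0.000000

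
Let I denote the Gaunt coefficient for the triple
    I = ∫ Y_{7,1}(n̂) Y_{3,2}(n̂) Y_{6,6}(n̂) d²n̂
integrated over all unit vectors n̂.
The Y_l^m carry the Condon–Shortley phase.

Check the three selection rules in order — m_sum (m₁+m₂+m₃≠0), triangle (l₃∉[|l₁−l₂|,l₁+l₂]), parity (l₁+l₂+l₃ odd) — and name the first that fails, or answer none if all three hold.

azimuthal sum: 1 + 2 + 6 = 9  ✗
4 ≤ 6 ≤ 10 (triangle on l)
L = 7 + 3 + 6 = 16 (even)

m_sum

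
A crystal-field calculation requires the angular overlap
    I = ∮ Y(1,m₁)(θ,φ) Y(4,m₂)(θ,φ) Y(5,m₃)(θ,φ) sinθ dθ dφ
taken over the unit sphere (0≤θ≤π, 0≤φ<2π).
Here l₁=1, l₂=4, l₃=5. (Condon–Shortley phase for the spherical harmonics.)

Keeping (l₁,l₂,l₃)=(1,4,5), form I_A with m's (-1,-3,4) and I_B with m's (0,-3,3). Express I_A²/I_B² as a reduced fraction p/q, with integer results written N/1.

9/4

Shared (l₁,l₂,l₃)=(1,4,5): N and (l;000)² cancel in I_A²/I_B².
A: Δ = 0!·2!·8!/11! = 1/495; Racah Σ t=0..0: t=0:+1/10080 = 1/10080; ⇒ 3j(1 4 5; -1 -3 4)² = 4/55, sgn -1
B: Δ = 0!·2!·8!/11! = 1/495; Racah Σ t=0..0: t=0:+1/5040 = 1/5040; ⇒ 3j(1 4 5; 0 -3 3)² = 16/495, sgn +1
I_A²/I_B² = (4/55)/(16/495) = 9/4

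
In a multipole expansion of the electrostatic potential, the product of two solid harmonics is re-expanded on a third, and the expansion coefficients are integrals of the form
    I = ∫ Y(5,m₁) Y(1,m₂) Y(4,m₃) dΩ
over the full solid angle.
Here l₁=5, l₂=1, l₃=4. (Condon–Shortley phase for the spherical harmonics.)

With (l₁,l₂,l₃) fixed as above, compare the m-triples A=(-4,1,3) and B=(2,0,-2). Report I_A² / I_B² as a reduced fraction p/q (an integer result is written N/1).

12/7

Shared (l₁,l₂,l₃)=(5,1,4): N and (l;000)² cancel in I_A²/I_B².
A: Δ = 2!·8!·0!/11! = 1/495; Racah Σ t=2..2: t=2:+1/10080 = 1/10080; ⇒ 3j(5 1 4; -4 1 3)² = 4/55, sgn -1
B: Δ = 2!·8!·0!/11! = 1/495; Racah Σ t=1..1: t=1:−1/1440 = -1/1440; ⇒ 3j(5 1 4; 2 0 -2)² = 7/165, sgn -1
I_A²/I_B² = (4/55)/(7/165) = 12/7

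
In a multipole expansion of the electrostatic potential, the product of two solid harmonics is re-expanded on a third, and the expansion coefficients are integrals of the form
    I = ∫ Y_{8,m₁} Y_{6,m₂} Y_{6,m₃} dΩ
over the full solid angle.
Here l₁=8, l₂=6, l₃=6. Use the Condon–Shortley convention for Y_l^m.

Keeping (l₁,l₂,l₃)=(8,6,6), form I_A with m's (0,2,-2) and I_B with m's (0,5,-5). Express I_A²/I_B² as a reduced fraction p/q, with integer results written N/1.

5041/3025

Shared (l₁,l₂,l₃)=(8,6,6): N and (l;000)² cancel in I_A²/I_B².
A: Δ = 8!·8!·4!/21! = 1/1309458150; Racah Σ t=4..8: t=4:+1/7962624 t=5:−1/3110400 t=6:+1/8294400 t=7:−1/152409600 t=8:+1/39016857600 = -71/867041280; ⇒ 3j(8 6 6; 0 2 -2)² = 5041/646646, sgn -1
B: Δ = 8!·8!·4!/21! = 1/1309458150; Racah Σ t=7..8: t=7:−1/609638400 t=8:+1/9754214400 = -1/650280960; ⇒ 3j(8 6 6; 0 5 -5)² = 275/58786, sgn +1
I_A²/I_B² = (5041/646646)/(275/58786) = 5041/3025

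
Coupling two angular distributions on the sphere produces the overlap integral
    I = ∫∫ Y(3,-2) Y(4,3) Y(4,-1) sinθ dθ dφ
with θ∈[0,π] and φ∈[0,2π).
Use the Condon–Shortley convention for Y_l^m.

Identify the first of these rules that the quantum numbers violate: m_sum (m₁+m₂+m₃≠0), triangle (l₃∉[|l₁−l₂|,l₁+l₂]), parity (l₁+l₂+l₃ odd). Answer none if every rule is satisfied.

m₁+m₂+m₃ = -2 + 3 − 1 = 0  ✓
triangle: |3−4|=1 ≤ l₃=4 ≤ 3+4=7  ✓
parity: l₁+l₂+l₃ = 11 is odd  ✗

parity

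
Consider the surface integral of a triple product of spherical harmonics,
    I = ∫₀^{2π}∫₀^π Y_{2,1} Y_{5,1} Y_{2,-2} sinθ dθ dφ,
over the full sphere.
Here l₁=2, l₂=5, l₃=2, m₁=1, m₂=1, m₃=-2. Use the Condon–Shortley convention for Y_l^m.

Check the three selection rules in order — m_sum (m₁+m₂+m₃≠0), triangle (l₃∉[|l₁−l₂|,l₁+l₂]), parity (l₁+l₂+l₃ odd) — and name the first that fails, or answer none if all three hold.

triangle

azimuthal sum: 1 + 1 − 2 = 0  ✓
3 ≤ 2 ≤ 7 (triangle on l)  ✗
L = 2 + 5 + 2 = 9 (odd)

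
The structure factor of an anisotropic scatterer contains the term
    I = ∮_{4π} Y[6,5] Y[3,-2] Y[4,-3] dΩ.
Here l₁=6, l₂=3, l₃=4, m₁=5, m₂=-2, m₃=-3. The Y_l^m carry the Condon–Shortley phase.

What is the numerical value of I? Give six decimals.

0.000000

Σlᵢ=13 odd — θ-integrand is odd under cosθ→−cosθ; I=0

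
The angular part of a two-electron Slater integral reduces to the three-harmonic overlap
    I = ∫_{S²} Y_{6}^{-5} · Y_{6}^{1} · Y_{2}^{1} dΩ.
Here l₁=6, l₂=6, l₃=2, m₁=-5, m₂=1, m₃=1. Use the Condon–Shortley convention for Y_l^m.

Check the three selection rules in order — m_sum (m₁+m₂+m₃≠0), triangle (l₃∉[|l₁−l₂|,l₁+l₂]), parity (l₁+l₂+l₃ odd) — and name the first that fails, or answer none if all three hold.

m_sum

azimuthal sum: -5 + 1 + 1 = -3  ✗
0 ≤ 2 ≤ 12 (triangle on l)
L = 6 + 6 + 2 = 14 (even)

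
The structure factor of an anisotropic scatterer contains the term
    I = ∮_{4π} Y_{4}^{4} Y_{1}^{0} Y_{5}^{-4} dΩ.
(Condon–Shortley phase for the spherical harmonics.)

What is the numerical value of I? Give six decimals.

Rules hold: Σm=0, L=10 even, 3≤5≤5.
N = 9·3·11 = 297
Δ = 0!·8!·2!/11! = 1/495
Racah Σ t=0..0: t=0:+1/576 = 1/576
⇒ 3j(4 1 5; 0 0 0)² = 5/99, sgn -1
Racah Σ t=0..0: t=0:+1/40320 = 1/40320
⇒ 3j(4 1 5; 4 0 -4)² = 1/55, sgn -1
4πI² = N·(3j₀)²·(3jₘ)² = 3/11
I = +1·√(0.272727/4π) = 0.14731920

0.147319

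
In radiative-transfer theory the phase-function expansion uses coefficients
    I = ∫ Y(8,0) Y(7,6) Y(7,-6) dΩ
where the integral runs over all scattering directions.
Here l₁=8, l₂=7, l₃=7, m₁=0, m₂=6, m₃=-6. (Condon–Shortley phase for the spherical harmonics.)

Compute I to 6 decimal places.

-0.113508

m-sum 0 ✓  L=22 even ✓  1≤7≤15 ✓
Π(2lᵢ+1) = 17×15×15 = 3825
triangle coeff Δ(8,7,7) = 1/22086194130
Σ_t [1,7]: t=1:−1/18289152000 t=2:+1/248832000 t=3:−1/24883200 t=4:+1/11943936 t=5:−1/24883200 t=6:+1/248832000 t=7:−1/18289152000 = 11/975421440
(3j)²=1750/289731 [(8 7 7; 0 0 0)], sign=-1
Σ_t [7,8]: t=7:−1/18289152000 t=8:+1/195084288000 = -29/585252864000
(3j)²=10933/1560090 [(8 7 7; 0 6 -6)], sign=+1
⇒ 4πI² = 525625/3246473
I = (-1)√(525625/3246473/(4π)) = -0.11350818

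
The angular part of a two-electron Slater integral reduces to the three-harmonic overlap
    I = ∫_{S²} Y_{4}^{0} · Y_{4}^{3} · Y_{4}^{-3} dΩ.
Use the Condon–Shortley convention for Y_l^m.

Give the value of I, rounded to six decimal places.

m-sum 0 ✓  L=12 even ✓  0≤4≤8 ✓
Π(2lᵢ+1) = 9×9×9 = 729
triangle coeff Δ(4,4,4) = 1/450450
Σ_t [0,4]: t=0:+1/13824 t=1:−1/216 t=2:+1/64 t=3:−1/216 t=4:+1/13824 = 5/768
(3j)²=18/1001 [(4 4 4; 0 0 0)], sign=+1
Σ_t [3,4]: t=3:−1/864 t=4:+1/3456 = -1/1152
(3j)²=7/286 [(4 4 4; 0 3 -3)], sign=+1
⇒ 4πI² = 6561/20449
I = (+1)√(6561/20449/(4π)) = 0.15978796

0.159788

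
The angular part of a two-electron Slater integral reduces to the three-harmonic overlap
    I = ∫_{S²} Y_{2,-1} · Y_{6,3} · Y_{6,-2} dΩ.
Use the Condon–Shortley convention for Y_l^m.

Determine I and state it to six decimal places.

-0.140463

m-sum 0 ✓  L=14 even ✓  4≤6≤8 ✓
Π(2lᵢ+1) = 5×13×13 = 845
triangle coeff Δ(2,6,6) = 1/90090
Σ_t [0,2]: t=0:+1/69120 t=1:−1/14400 t=2:+1/69120 = -7/172800
(3j)²=14/715 [(2 6 6; 0 0 0)], sign=-1
Σ_t [1,2]: t=1:−1/161280 t=2:+1/60480 = 1/96768
(3j)²=15/1001 [(2 6 6; -1 3 -2)], sign=+1
⇒ 4πI² = 30/121
I = (-1)√(30/121/(4π)) = -0.14046335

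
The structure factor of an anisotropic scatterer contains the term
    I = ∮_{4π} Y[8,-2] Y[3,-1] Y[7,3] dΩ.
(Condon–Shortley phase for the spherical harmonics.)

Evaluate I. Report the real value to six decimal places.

Rules hold: Σm=0, L=18 even, 5≤7≤11.
N = 17·7·15 = 1785
Δ = 4!·12!·2!/19! = 1/5290740
Racah Σ t=1..3: t=1:−1/7257600 t=2:+1/2073600 t=3:−1/7257600 = 1/4838400
⇒ 3j(8 3 7; 0 0 0)² = 252/20995, sgn -1
Racah Σ t=0..2: t=0:+1/348364800 t=1:−1/13063680 t=2:+1/7741440 = 29/522547200
⇒ 3j(8 3 7; -2 -1 3)² = 1682/264537, sgn +1
4πI² = N·(3j₀)²·(3jₘ)² = 141288/1037153
I = -1·√(0.136227/4π) = -0.10411811

-0.104118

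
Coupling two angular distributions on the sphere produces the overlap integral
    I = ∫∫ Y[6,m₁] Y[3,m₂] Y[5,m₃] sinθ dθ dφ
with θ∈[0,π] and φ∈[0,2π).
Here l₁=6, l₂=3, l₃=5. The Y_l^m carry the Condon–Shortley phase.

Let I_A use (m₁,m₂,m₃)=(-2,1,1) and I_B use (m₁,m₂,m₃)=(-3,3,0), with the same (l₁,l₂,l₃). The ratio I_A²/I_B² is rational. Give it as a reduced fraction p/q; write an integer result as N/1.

1/2

l's match ⇒ only the (l;m) 3-j factors differ between A and B.
A: triangle coeff Δ(6,3,5) = 1/675675; Σ_t [2,4]: t=2:+1/11520 t=3:−1/4320 t=4:+1/27648 = -1/9216; (3j)²=2/143 [(6 3 5; -2 1 1)], sign=-1
B: triangle coeff Δ(6,3,5) = 1/675675; Σ_t [4,4]: t=4:+1/34560 = 1/34560; (3j)²=4/143 [(6 3 5; -3 3 0)], sign=-1
I_A²/I_B² = (2/143)/(4/143) = 1/2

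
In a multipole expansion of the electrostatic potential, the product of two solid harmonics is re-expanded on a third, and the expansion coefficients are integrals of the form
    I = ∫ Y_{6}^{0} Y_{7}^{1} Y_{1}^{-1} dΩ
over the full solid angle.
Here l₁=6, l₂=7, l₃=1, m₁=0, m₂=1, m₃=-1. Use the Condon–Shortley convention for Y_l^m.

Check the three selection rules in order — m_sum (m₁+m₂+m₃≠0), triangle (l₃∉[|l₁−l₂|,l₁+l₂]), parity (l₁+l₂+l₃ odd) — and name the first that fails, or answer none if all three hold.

none

m₁+m₂+m₃ = 0 + 1 − 1 = 0  ✓
triangle: |6−7|=1 ≤ l₃=1 ≤ 6+7=13  ✓
parity: l₁+l₂+l₃ = 14 is even  ✓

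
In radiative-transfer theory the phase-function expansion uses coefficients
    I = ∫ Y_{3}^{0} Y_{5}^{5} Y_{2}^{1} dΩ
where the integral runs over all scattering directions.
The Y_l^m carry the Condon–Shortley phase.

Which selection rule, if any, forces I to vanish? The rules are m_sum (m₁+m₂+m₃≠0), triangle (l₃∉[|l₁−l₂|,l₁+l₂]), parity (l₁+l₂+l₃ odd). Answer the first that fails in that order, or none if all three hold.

m₁+m₂+m₃ = 0 + 5 + 1 = 6  ✗
triangle: |3−5|=2 ≤ l₃=2 ≤ 3+5=8
parity: l₁+l₂+l₃ = 10 is even

m_sum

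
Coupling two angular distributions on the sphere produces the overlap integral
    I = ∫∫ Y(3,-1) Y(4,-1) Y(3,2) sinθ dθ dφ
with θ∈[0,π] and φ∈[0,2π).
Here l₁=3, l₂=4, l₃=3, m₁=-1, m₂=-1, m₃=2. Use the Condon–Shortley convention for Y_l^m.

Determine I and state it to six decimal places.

Checks pass: Σm=0; 10 even; l₃=3∈[1,7].
(2·3+1)(2·4+1)(2·3+1) = 441
Δ: 4! 2! 4! / 11! → 1/34650
sum: t=1:−1/72 t=2:+1/16 t=3:−1/72 = 5/144
3j²(3 4 3; 0 0 0) = Δ·Π!·Σ² = 2/77  (sign -1)
sum: t=2:+1/48 t=3:−1/144 = 1/72
3j²(3 4 3; -1 -1 2) = Δ·Π!·Σ² = 16/693  (sign -1)
combine: 4πI² = 441·2/77·16/693 = 32/121
take √, sign +1: I = 0.14506992

0.145070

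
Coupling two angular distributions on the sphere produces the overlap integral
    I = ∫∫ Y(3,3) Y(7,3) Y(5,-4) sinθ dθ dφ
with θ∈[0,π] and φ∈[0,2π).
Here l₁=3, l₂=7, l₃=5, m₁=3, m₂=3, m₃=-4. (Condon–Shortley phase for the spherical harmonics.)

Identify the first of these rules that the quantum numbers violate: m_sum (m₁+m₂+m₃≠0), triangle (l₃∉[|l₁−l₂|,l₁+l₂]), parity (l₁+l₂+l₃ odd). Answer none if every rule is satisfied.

Σmᵢ = 2  ✗
l₃∈[|l₁−l₂|,l₁+l₂]=[4,10], have l₃=5
Σlᵢ = 15 ⇒ odd

m_sum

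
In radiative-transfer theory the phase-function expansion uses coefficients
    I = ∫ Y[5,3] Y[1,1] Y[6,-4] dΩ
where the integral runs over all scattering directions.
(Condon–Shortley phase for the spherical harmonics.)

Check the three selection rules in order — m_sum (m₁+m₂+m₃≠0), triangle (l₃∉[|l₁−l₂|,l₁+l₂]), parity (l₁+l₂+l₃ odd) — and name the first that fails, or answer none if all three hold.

none

Σmᵢ = 0  ✓
l₃∈[|l₁−l₂|,l₁+l₂]=[4,6], have l₃=6  ✓
Σlᵢ = 12 ⇒ even  ✓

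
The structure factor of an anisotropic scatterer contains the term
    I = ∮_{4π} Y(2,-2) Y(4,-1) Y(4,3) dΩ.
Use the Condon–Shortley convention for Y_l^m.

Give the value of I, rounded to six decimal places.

Checks pass: Σm=0; 10 even; l₃=4∈[2,6].
(2·2+1)(2·4+1)(2·4+1) = 405
Δ: 2! 2! 6! / 11! → 1/13860
sum: t=0:+1/192 t=1:−1/36 t=2:+1/192 = -5/288
3j²(2 4 4; 0 0 0) = Δ·Π!·Σ² = 20/693  (sign -1)
sum: t=2:+1/480 = 1/480
3j²(2 4 4; -2 -1 3) = Δ·Π!·Σ² = 3/110  (sign -1)
combine: 4πI² = 405·20/693·3/110 = 270/847
take √, sign +1: I = 0.15927046

0.159270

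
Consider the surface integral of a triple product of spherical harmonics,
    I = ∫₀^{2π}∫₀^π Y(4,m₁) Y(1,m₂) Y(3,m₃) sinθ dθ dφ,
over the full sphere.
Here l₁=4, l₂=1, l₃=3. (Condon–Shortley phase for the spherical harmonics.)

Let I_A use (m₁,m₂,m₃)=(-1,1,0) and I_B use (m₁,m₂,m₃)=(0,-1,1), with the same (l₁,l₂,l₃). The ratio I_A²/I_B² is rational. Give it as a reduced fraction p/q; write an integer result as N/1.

5/3

Same 4,1,3: normalisation and zero-m 3j drop out of the ratio.
A: Δ: 2! 6! 0! / 9! → 1/252; sum: t=2:+1/72 = 1/72; 3j²(4 1 3; -1 1 0) = Δ·Π!·Σ² = 5/126  (sign -1)
B: Δ: 2! 6! 0! / 9! → 1/252; sum: t=0:+1/96 = 1/96; 3j²(4 1 3; 0 -1 1) = Δ·Π!·Σ² = 1/42  (sign +1)
I_A²/I_B² = (5/126)/(1/42) = 5/3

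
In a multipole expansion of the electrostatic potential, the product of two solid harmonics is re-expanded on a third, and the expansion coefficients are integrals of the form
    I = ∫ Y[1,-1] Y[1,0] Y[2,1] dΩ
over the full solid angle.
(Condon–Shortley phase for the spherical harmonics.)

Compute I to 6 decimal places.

-0.218510

Rules hold: Σm=0, L=4 even, 0≤2≤2.
N = 3·3·5 = 45
Δ = 0!·2!·2!/5! = 1/30
Racah Σ t=0..0: t=0:+1/1 = 1/1
⇒ 3j(1 1 2; 0 0 0)² = 2/15, sgn +1
Racah Σ t=0..0: t=0:+1/2 = 1/2
⇒ 3j(1 1 2; -1 0 1)² = 1/10, sgn -1
4πI² = N·(3j₀)²·(3jₘ)² = 3/5
I = -1·√(0.6/4π) = -0.21850969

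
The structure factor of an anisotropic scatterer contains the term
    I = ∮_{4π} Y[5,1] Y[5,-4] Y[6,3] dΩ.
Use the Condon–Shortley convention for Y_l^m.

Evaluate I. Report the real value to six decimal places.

Checks pass: Σm=0; 16 even; l₃=6∈[0,10].
(2·5+1)(2·5+1)(2·6+1) = 1573
Δ: 4! 6! 6! / 17! → 1/28588560
sum: t=0:+1/345600 t=1:−1/13824 t=2:+1/5184 t=3:−1/13824 t=4:+1/345600 = 7/129600
3j²(5 5 6; 0 0 0) = Δ·Π!·Σ² = 80/7293  (sign +1)
sum: t=0:+1/138240 t=1:−1/155520 = 1/1244160
3j²(5 5 6; 1 -4 3) = Δ·Π!·Σ² = 3/9724  (sign -1)
combine: 4πI² = 1573·80/7293·3/9724 = 20/3757
take √, sign -1: I = -0.02058209

-0.020582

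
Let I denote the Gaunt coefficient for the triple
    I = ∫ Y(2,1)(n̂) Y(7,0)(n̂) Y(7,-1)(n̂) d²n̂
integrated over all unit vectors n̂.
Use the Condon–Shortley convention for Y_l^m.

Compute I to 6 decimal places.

Rules hold: Σm=0, L=16 even, 5≤7≤9.
N = 5·15·15 = 1125
Δ = 2!·2!·12!/17! = 1/185640
Racah Σ t=0..2: t=0:+1/2419200 t=1:−1/518400 t=2:+1/2419200 = -1/907200
⇒ 3j(2 7 7; 0 0 0)² = 56/3315, sgn +1
Racah Σ t=0..1: t=0:+1/1209600 t=1:−1/1036800 = -1/7257600
⇒ 3j(2 7 7; 1 0 -1)² = 1/2210, sgn -1
4πI² = N·(3j₀)²·(3jₘ)² = 420/48841
I = -1·√(0.00859933/4π) = -0.02615938

-0.026159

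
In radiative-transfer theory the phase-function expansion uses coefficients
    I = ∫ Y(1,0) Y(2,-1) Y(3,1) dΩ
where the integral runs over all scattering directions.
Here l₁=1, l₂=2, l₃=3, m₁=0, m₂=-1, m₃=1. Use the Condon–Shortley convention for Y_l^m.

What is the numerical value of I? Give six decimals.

-0.233597

Rules hold: Σm=0, L=6 even, 1≤3≤3.
N = 3·5·7 = 105
Δ = 0!·2!·4!/7! = 1/105
Racah Σ t=0..0: t=0:+1/4 = 1/4
⇒ 3j(1 2 3; 0 0 0)² = 3/35, sgn -1
Racah Σ t=0..0: t=0:+1/6 = 1/6
⇒ 3j(1 2 3; 0 -1 1)² = 8/105, sgn +1
4πI² = N·(3j₀)²·(3jₘ)² = 24/35
I = -1·√(0.685714/4π) = -0.23359668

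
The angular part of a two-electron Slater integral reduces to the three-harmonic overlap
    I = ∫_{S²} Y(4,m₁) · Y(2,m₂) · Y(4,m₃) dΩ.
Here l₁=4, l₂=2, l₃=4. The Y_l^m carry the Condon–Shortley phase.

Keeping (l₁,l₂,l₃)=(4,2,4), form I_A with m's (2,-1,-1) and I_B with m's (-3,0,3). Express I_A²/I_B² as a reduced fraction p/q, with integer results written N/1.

243/49

l's match ⇒ only the (l;m) 3-j factors differ between A and B.
A: triangle coeff Δ(4,2,4) = 1/13860; Σ_t [0,1]: t=0:+1/96 t=1:−1/240 = 1/160; (3j)²=27/1540 [(4 2 4; 2 -1 -1)], sign=-1
B: triangle coeff Δ(4,2,4) = 1/13860; Σ_t [1,2]: t=1:−1/720 t=2:+1/480 = 1/1440; (3j)²=7/1980 [(4 2 4; -3 0 3)], sign=-1
I_A²/I_B² = (27/1540)/(7/1980) = 243/49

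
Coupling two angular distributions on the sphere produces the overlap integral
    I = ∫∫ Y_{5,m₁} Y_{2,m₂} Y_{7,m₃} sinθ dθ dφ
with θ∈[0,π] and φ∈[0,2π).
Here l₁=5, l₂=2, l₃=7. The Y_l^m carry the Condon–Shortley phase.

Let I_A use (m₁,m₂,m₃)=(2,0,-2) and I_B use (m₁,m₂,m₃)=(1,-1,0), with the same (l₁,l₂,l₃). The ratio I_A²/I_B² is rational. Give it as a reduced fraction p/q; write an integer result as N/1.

Same 5,2,7: normalisation and zero-m 3j drop out of the ratio.
A: Δ: 0! 10! 4! / 15! → 1/15015; sum: t=0:+1/120960 = 1/120960; 3j²(5 2 7; 2 0 -2) = Δ·Π!·Σ² = 24/1001  (sign -1)
B: Δ: 0! 10! 4! / 15! → 1/15015; sum: t=0:+1/103680 = 1/103680; 3j²(5 2 7; 1 -1 0) = Δ·Π!·Σ² = 7/429  (sign -1)
I_A²/I_B² = (24/1001)/(7/429) = 72/49

72/49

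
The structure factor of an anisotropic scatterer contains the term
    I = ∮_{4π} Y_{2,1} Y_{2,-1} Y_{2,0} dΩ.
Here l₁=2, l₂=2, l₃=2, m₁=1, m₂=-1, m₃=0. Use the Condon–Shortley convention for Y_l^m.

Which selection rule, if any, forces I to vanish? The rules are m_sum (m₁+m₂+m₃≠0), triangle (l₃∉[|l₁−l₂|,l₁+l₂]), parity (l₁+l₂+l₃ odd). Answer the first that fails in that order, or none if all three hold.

m₁+m₂+m₃ = 1 − 1 + 0 = 0  ✓
triangle: |2−2|=0 ≤ l₃=2 ≤ 2+2=4  ✓
parity: l₁+l₂+l₃ = 6 is even  ✓

none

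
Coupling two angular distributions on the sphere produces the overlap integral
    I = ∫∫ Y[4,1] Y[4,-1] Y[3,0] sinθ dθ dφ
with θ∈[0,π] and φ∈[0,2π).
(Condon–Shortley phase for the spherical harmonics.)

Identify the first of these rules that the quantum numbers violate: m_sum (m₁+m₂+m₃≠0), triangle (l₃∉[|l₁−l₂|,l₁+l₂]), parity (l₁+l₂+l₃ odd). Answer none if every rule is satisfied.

azimuthal sum: 1 − 1 + 0 = 0  ✓
0 ≤ 3 ≤ 8 (triangle on l)  ✓
L = 4 + 4 + 3 = 11 (odd)  ✗

parity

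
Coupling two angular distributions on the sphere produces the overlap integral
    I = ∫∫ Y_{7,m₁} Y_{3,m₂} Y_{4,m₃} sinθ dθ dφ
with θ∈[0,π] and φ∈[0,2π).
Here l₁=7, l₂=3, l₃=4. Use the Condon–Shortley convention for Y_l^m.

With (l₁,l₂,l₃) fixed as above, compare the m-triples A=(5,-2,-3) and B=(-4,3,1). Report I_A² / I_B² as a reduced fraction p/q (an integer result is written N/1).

24/7

Shared (l₁,l₂,l₃)=(7,3,4): N and (l;000)² cancel in I_A²/I_B².
A: Δ = 6!·8!·0!/15! = 1/45045; Racah Σ t=1..1: t=1:−1/604800 = -1/604800; ⇒ 3j(7 3 4; 5 -2 -3)² = 16/455, sgn +1
B: Δ = 6!·8!·0!/15! = 1/45045; Racah Σ t=6..6: t=6:+1/518400 = 1/518400; ⇒ 3j(7 3 4; -4 3 1)² = 2/195, sgn -1
I_A²/I_B² = (16/455)/(2/195) = 24/7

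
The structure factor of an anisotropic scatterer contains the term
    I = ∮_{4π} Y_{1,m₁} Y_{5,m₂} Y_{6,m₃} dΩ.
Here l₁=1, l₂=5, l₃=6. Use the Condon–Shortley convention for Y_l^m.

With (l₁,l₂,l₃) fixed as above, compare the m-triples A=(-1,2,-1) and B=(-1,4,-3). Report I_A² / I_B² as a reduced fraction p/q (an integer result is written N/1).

10/3

l's match ⇒ only the (l;m) 3-j factors differ between A and B.
A: triangle coeff Δ(1,5,6) = 1/858; Σ_t [0,0]: t=0:+1/60480 = 1/60480; (3j)²=5/429 [(1 5 6; -1 2 -1)], sign=-1
B: triangle coeff Δ(1,5,6) = 1/858; Σ_t [0,0]: t=0:+1/725760 = 1/725760; (3j)²=1/286 [(1 5 6; -1 4 -3)], sign=-1
I_A²/I_B² = (5/429)/(1/286) = 10/3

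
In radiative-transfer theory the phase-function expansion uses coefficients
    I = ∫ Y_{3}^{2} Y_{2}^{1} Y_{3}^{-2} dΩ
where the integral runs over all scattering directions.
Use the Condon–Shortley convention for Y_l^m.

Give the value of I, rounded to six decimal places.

Σmᵢ = 1 ≠ 0, so the φ-integral vanishes; I = 0

0.000000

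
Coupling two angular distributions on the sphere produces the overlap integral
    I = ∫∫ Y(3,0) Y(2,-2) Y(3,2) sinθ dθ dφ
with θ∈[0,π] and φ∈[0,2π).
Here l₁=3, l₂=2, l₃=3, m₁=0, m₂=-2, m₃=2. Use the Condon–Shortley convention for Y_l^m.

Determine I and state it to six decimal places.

-0.188063

m-sum 0 ✓  L=8 even ✓  1≤3≤5 ✓
Π(2lᵢ+1) = 7×5×7 = 245
triangle coeff Δ(3,2,3) = 1/3780
Σ_t [0,2]: t=0:+1/24 t=1:−1/4 t=2:+1/24 = -1/6
(3j)²=4/105 [(3 2 3; 0 0 0)], sign=+1
Σ_t [0,0]: t=0:+1/24 = 1/24
(3j)²=1/21 [(3 2 3; 0 -2 2)], sign=-1
⇒ 4πI² = 4/9
I = (-1)√(4/9/(4π)) = -0.18806319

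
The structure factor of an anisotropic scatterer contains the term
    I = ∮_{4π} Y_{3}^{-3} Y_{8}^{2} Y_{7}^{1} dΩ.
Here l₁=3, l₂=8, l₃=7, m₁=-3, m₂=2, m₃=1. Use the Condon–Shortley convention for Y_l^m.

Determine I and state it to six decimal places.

-0.168590

Checks pass: Σm=0; 18 even; l₃=7∈[5,11].
(2·3+1)(2·8+1)(2·7+1) = 1785
Δ: 4! 2! 12! / 19! → 1/5290740
sum: t=1:−1/7257600 t=2:+1/2073600 t=3:−1/7257600 = 1/4838400
3j²(3 8 7; 0 0 0) = Δ·Π!·Σ² = 252/20995  (sign -1)
sum: t=4:+1/24883200 = 1/24883200
3j²(3 8 7; -3 2 1) = Δ·Π!·Σ² = 70/4199  (sign +1)
combine: 4πI² = 1785·252/20995·70/4199 = 370440/1037153
take √, sign -1: I = -0.16859030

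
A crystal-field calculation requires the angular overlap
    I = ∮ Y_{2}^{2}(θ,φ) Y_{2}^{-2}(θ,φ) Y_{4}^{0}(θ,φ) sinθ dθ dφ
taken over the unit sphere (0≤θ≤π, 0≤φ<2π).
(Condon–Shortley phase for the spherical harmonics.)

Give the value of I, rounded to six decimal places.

Checks pass: Σm=0; 8 even; l₃=4∈[0,4].
(2·2+1)(2·2+1)(2·4+1) = 225
Δ: 0! 4! 4! / 9! → 1/630
sum: t=0:+1/16 = 1/16
3j²(2 2 4; 0 0 0) = Δ·Π!·Σ² = 2/35  (sign +1)
sum: t=0:+1/576 = 1/576
3j²(2 2 4; 2 -2 0) = Δ·Π!·Σ² = 1/630  (sign +1)
combine: 4πI² = 225·2/35·1/630 = 1/49
take √, sign +1: I = 0.04029926

0.040299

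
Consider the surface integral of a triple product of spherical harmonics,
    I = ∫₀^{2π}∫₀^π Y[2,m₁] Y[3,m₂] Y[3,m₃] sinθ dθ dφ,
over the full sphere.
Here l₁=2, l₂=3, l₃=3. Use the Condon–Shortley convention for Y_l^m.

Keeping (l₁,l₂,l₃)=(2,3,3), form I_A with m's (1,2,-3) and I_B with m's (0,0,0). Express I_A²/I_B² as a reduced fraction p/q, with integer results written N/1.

25/16

l's match ⇒ only the (l;m) 3-j factors differ between A and B.
A: triangle coeff Δ(2,3,3) = 1/3780; Σ_t [1,1]: t=1:−1/48 = -1/48; (3j)²=5/84 [(2 3 3; 1 2 -3)], sign=-1
B: triangle coeff Δ(2,3,3) = 1/3780; Σ_t [0,2]: t=0:+1/24 t=1:−1/4 t=2:+1/24 = -1/6; (3j)²=4/105 [(2 3 3; 0 0 0)], sign=+1
I_A²/I_B² = (5/84)/(4/105) = 25/16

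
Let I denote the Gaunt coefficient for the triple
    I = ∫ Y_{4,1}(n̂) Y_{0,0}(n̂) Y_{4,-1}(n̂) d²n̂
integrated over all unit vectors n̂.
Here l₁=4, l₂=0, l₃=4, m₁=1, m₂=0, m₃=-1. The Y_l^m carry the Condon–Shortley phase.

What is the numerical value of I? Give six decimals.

-0.282095

m-sum 0 ✓  L=8 even ✓  4≤4≤4 ✓
Π(2lᵢ+1) = 9×1×9 = 81
triangle coeff Δ(4,0,4) = 1/9
Σ_t [0,0]: t=0:+1/576 = 1/576
(3j)²=1/9 [(4 0 4; 0 0 0)], sign=+1
Σ_t [0,0]: t=0:+1/720 = 1/720
(3j)²=1/9 [(4 0 4; 1 0 -1)], sign=-1
⇒ 4πI² = 1/1
I = (-1)√(1/1/(4π)) = -0.28209479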